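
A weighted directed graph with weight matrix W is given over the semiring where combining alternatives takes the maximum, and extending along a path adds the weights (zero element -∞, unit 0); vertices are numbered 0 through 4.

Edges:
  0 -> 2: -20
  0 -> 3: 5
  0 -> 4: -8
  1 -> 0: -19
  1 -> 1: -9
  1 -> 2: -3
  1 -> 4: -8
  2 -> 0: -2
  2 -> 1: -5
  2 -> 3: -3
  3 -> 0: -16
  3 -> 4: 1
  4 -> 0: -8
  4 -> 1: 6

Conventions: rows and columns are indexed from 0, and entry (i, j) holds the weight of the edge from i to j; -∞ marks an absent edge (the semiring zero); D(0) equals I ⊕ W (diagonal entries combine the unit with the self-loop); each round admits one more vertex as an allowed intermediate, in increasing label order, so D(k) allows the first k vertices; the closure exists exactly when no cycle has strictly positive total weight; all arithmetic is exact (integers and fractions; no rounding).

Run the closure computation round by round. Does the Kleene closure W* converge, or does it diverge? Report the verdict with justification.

D(0):
  [0, -∞, -20, 5, -8]
  [-19, 0, -3, -∞, -8]
  [-2, -5, 0, -3, -∞]
  [-16, -∞, -∞, 0, 1]
  [-8, 6, -∞, -∞, 0]
D(1):
  [0, -∞, -20, 5, -8]
  [-19, 0, -3, -14, -8]
  [-2, -5, 0, 3, -10]
  [-16, -∞, -36, 0, 1]
  [-8, 6, -28, -3, 0]
D(2):
  [0, -∞, -20, 5, -8]
  [-19, 0, -3, -14, -8]
  [-2, -5, 0, 3, -10]
  [-16, -∞, -36, 0, 1]
  [-8, 6, 3, -3, 0]
D(3):
  [0, -25, -20, 5, -8]
  [-5, 0, -3, 0, -8]
  [-2, -5, 0, 3, -10]
  [-16, -41, -36, 0, 1]
  [1, 6, 3, 6, 0]
Detection: at round 4, diagonal entry (4, 4) turns strictly positive.
Key observation: the cycle 4->1->2->0->3->4 has total weight 6 + (-3) + (-2) + 5 + 1, which is strictly positive.
Answer: DIVERGES — positive cycle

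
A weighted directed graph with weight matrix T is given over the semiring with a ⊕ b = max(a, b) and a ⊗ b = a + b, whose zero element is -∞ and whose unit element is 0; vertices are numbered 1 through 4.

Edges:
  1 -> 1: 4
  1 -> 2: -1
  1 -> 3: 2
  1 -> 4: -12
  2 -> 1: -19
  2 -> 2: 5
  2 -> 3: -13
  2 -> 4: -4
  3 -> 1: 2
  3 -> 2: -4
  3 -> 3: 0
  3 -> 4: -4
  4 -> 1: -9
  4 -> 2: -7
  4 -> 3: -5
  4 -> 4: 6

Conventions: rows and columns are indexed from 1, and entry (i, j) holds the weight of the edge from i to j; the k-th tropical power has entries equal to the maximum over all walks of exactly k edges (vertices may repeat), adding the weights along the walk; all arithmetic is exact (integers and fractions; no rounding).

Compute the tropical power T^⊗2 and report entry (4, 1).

T^⊗2:
  [8, 4, 6, -2]
  [-11, 10, -8, 2]
  [6, 1, 4, 2]
  [-3, -1, 1, 12]
Key observation: the optimum is the walk 4->3->1, with weight (-5) + 2 = -3.
Optimal value attained by: walk 4->3->1.
Answer: (T^⊗2)[4][1] = -3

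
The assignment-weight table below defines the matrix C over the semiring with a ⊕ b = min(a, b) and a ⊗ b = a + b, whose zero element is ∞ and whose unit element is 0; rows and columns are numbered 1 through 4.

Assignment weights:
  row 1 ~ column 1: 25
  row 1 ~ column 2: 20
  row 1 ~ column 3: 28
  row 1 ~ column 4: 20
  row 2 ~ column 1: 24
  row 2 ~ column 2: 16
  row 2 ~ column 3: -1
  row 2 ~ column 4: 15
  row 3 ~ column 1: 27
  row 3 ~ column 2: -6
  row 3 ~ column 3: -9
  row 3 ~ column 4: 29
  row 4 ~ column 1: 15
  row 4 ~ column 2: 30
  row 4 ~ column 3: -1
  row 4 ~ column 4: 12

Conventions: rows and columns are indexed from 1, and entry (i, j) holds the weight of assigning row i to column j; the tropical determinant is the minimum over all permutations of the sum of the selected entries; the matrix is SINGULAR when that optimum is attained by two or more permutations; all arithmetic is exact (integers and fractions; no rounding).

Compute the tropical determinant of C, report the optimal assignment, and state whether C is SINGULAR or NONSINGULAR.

σ = (1, 2, 3, 4): 25 + 16 + (-9) + 12 = 44
σ = (1, 2, 4, 3): 25 + 16 + 29 + (-1) = 69
σ = (1, 3, 2, 4): 25 + (-1) + (-6) + 12 = 30
σ = (1, 3, 4, 2): 25 + (-1) + 29 + 30 = 83
σ = (1, 4, 2, 3): 25 + 15 + (-6) + (-1) = 33
σ = (1, 4, 3, 2): 25 + 15 + (-9) + 30 = 61
σ = (2, 1, 3, 4): 20 + 24 + (-9) + 12 = 47
σ = (2, 1, 4, 3): 20 + 24 + 29 + (-1) = 72
σ = (2, 3, 1, 4): 20 + (-1) + 27 + 12 = 58
σ = (2, 3, 4, 1): 20 + (-1) + 29 + 15 = 63
σ = (2, 4, 1, 3): 20 + 15 + 27 + (-1) = 61
σ = (2, 4, 3, 1): 20 + 15 + (-9) + 15 = 41
σ = (3, 1, 2, 4): 28 + 24 + (-6) + 12 = 58
σ = (3, 1, 4, 2): 28 + 24 + 29 + 30 = 111
σ = (3, 2, 1, 4): 28 + 16 + 27 + 12 = 83
σ = (3, 2, 4, 1): 28 + 16 + 29 + 15 = 88
σ = (3, 4, 1, 2): 28 + 15 + 27 + 30 = 100
σ = (3, 4, 2, 1): 28 + 15 + (-6) + 15 = 52
σ = (4, 1, 2, 3): 20 + 24 + (-6) + (-1) = 37
σ = (4, 1, 3, 2): 20 + 24 + (-9) + 30 = 65
σ = (4, 2, 1, 3): 20 + 16 + 27 + (-1) = 62
σ = (4, 2, 3, 1): 20 + 16 + (-9) + 15 = 42
σ = (4, 3, 1, 2): 20 + (-1) + 27 + 30 = 76
σ = (4, 3, 2, 1): 20 + (-1) + (-6) + 15 = 28
Optimal value attained by: σ = (4, 3, 2, 1).
Answer: det⊕(C) = 28; verdict: NONSINGULAR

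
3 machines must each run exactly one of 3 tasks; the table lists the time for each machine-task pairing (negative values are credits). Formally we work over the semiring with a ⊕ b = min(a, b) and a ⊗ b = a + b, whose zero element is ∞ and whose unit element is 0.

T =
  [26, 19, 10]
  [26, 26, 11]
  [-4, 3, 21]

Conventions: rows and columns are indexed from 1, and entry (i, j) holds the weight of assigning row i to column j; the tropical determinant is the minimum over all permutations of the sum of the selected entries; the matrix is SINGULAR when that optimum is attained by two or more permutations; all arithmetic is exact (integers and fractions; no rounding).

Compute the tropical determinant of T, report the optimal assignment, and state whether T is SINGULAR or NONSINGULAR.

σ = (1, 2, 3): 26 + 26 + 21 = 73
σ = (1, 3, 2): 26 + 11 + 3 = 40
σ = (2, 1, 3): 19 + 26 + 21 = 66
σ = (2, 3, 1): 19 + 11 + (-4) = 26
σ = (3, 1, 2): 10 + 26 + 3 = 39
σ = (3, 2, 1): 10 + 26 + (-4) = 32
Optimal value attained by: σ = (2, 3, 1).
Answer: det⊕(T) = 26; verdict: NONSINGULAR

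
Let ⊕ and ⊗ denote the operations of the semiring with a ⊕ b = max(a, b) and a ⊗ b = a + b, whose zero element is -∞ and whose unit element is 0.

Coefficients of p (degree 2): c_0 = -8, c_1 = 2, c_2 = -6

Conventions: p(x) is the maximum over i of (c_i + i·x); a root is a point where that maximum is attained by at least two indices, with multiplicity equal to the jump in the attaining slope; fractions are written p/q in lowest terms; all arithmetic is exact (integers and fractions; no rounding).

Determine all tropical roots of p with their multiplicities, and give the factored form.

hull edge (i=0, c=-8) to (i=1, c=2): slope 10, span 1
hull edge (i=1, c=2) to (i=2, c=-6): slope -8, span 1
Factored form: p(x) = -6 ⊗ (x ⊕ (-10)) ⊗ (x ⊕ 8)
Answer: roots = -10 (mult 1), 8 (mult 1)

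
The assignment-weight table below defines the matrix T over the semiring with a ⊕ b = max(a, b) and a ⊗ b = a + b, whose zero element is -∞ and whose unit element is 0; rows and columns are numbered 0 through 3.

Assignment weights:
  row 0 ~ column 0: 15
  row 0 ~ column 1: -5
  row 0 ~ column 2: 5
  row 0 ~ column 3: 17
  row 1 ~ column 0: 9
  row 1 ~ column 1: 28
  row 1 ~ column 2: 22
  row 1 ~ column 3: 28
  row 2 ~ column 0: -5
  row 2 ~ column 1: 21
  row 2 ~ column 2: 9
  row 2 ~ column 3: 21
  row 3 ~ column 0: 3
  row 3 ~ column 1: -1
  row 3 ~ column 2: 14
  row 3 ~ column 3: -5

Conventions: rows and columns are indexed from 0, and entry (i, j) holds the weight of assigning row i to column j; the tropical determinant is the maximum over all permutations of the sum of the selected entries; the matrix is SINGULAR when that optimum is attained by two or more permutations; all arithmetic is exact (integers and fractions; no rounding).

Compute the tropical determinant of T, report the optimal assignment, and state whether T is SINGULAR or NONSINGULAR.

σ = (0, 1, 2, 3): 15 + 28 + 9 + (-5) = 47
σ = (0, 1, 3, 2): 15 + 28 + 21 + 14 = 78
σ = (0, 2, 1, 3): 15 + 22 + 21 + (-5) = 53
σ = (0, 2, 3, 1): 15 + 22 + 21 + (-1) = 57
σ = (0, 3, 1, 2): 15 + 28 + 21 + 14 = 78
σ = (0, 3, 2, 1): 15 + 28 + 9 + (-1) = 51
σ = (1, 0, 2, 3): (-5) + 9 + 9 + (-5) = 8
σ = (1, 0, 3, 2): (-5) + 9 + 21 + 14 = 39
σ = (1, 2, 0, 3): (-5) + 22 + (-5) + (-5) = 7
σ = (1, 2, 3, 0): (-5) + 22 + 21 + 3 = 41
σ = (1, 3, 0, 2): (-5) + 28 + (-5) + 14 = 32
σ = (1, 3, 2, 0): (-5) + 28 + 9 + 3 = 35
σ = (2, 0, 1, 3): 5 + 9 + 21 + (-5) = 30
σ = (2, 0, 3, 1): 5 + 9 + 21 + (-1) = 34
σ = (2, 1, 0, 3): 5 + 28 + (-5) + (-5) = 23
σ = (2, 1, 3, 0): 5 + 28 + 21 + 3 = 57
σ = (2, 3, 0, 1): 5 + 28 + (-5) + (-1) = 27
σ = (2, 3, 1, 0): 5 + 28 + 21 + 3 = 57
σ = (3, 0, 1, 2): 17 + 9 + 21 + 14 = 61
σ = (3, 0, 2, 1): 17 + 9 + 9 + (-1) = 34
σ = (3, 1, 0, 2): 17 + 28 + (-5) + 14 = 54
σ = (3, 1, 2, 0): 17 + 28 + 9 + 3 = 57
σ = (3, 2, 0, 1): 17 + 22 + (-5) + (-1) = 33
σ = (3, 2, 1, 0): 17 + 22 + 21 + 3 = 63
Optimal value attained by: σ = (0, 1, 3, 2).
Answer: det⊕(T) = 78; verdict: SINGULAR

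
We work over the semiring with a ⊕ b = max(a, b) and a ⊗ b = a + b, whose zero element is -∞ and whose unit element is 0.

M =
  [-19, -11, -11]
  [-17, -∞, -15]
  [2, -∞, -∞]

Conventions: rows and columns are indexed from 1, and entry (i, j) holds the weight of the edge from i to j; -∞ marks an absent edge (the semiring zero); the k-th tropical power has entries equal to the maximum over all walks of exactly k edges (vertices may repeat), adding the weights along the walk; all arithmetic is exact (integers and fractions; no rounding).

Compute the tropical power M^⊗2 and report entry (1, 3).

M^⊗2:
  [-9, -30, -26]
  [-13, -28, -28]
  [-17, -9, -9]
Key observation: the optimum is the walk 1->2->3, with weight (-11) + (-15) = -26.
Optimal value attained by: walk 1->2->3.
Answer: (M^⊗2)[1][3] = -26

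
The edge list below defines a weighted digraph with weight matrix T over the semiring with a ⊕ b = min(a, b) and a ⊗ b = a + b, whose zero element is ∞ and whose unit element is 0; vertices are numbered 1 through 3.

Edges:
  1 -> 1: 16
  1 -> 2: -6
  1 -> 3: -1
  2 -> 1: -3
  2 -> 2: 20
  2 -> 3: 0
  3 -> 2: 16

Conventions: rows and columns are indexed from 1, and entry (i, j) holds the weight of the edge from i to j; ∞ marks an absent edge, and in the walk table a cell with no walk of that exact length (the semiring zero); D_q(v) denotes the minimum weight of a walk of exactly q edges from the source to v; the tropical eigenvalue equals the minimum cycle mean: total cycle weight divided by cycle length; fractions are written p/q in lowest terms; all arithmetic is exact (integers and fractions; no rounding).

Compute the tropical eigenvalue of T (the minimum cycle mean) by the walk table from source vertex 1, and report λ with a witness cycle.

q=0: [0, ∞, ∞]
q=1: [16, -6, -1]
q=2: [-9, 10, -6]
q=3: [7, -15, -10]
Optimal cycle mean attained by: cycle 1->2->1, total (-6) + (-3), length 2.
Answer: λ = -9/2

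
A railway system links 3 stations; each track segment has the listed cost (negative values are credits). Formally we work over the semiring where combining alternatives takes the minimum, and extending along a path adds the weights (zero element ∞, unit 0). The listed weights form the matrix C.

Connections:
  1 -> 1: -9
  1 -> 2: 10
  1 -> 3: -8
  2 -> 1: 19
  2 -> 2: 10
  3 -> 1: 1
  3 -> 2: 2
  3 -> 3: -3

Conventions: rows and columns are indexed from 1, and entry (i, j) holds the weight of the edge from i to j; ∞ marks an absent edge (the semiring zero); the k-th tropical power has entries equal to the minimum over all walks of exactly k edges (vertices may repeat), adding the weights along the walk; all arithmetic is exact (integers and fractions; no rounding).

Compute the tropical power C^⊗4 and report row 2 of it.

C^⊗2:
  [-18, -6, -17]
  [10, 20, 11]
  [-8, -1, -7]
C^⊗3:
  [-27, -15, -26]
  [1, 13, 2]
  [-17, -5, -16]
C^⊗4:
  [-36, -24, -35]
  [-8, 4, -7]
  [-26, -14, -25]
Answer: row 2 of C^⊗4 = [-8, 4, -7]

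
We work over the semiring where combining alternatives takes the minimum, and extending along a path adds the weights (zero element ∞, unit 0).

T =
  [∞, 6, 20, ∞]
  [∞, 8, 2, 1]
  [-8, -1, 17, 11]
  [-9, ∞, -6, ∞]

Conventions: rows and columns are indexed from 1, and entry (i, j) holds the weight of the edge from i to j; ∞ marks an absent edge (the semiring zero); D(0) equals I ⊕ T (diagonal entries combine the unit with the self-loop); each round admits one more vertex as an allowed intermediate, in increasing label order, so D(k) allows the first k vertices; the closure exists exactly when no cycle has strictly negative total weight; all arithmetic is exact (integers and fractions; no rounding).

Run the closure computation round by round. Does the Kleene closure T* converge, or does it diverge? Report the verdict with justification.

D(0):
  [0, 6, 20, ∞]
  [∞, 0, 2, 1]
  [-8, -1, 0, 11]
  [-9, ∞, -6, 0]
D(1):
  [0, 6, 20, ∞]
  [∞, 0, 2, 1]
  [-8, -2, 0, 11]
  [-9, -3, -6, 0]
Detection: at round 2, diagonal entry (4, 4) turns strictly negative.
Key observation: the cycle 4->1->2->4 has total weight (-9) + 6 + 1, which is strictly negative.
Answer: DIVERGES — negative cycle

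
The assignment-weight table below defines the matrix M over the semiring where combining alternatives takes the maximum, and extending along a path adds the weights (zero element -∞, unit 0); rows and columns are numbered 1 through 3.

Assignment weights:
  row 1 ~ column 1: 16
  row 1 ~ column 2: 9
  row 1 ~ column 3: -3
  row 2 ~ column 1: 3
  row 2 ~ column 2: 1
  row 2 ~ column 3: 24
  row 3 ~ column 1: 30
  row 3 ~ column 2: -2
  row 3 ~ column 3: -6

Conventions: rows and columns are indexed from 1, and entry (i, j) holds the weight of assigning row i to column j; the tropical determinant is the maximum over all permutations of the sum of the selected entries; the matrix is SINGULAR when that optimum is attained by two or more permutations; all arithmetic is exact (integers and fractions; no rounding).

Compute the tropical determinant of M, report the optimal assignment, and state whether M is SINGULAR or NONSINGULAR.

σ = (1, 2, 3): 16 + 1 + (-6) = 11
σ = (1, 3, 2): 16 + 24 + (-2) = 38
σ = (2, 1, 3): 9 + 3 + (-6) = 6
σ = (2, 3, 1): 9 + 24 + 30 = 63
σ = (3, 1, 2): (-3) + 3 + (-2) = -2
σ = (3, 2, 1): (-3) + 1 + 30 = 28
Optimal value attained by: σ = (2, 3, 1).
Answer: det⊕(M) = 63; verdict: NONSINGULAR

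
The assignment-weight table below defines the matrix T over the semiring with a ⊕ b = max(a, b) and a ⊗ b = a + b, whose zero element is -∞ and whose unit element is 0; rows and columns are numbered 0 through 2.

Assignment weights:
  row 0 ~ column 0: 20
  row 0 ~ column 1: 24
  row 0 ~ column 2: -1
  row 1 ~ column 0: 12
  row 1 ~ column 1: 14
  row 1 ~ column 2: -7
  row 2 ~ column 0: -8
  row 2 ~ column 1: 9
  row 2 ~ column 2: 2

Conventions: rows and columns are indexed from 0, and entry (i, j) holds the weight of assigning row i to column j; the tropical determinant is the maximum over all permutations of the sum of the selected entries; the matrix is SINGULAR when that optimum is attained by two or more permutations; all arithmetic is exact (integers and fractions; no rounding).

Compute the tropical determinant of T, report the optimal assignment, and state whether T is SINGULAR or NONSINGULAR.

σ = (0, 1, 2): 20 + 14 + 2 = 36
σ = (0, 2, 1): 20 + (-7) + 9 = 22
σ = (1, 0, 2): 24 + 12 + 2 = 38
σ = (1, 2, 0): 24 + (-7) + (-8) = 9
σ = (2, 0, 1): (-1) + 12 + 9 = 20
σ = (2, 1, 0): (-1) + 14 + (-8) = 5
Optimal value attained by: σ = (1, 0, 2).
Answer: det⊕(T) = 38; verdict: NONSINGULAR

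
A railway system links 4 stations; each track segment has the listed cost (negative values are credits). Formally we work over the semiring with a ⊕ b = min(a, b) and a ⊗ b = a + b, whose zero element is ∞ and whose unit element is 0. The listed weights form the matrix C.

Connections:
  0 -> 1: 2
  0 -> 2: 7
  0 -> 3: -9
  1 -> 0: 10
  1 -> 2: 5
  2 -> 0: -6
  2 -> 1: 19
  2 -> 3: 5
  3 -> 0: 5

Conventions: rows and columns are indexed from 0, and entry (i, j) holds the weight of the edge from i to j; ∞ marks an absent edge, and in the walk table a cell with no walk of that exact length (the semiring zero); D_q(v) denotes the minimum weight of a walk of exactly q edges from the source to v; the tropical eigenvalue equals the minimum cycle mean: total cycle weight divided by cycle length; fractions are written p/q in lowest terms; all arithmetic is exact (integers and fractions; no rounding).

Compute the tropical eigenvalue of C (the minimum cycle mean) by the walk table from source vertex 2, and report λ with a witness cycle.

q=0: [∞, ∞, 0, ∞]
q=1: [-6, 19, ∞, 5]
q=2: [10, -4, 1, -15]
q=3: [-10, 12, 1, 1]
q=4: [-5, -8, -3, -19]
Optimal cycle mean attained by: cycle 0->3->0, total (-9) + 5, length 2.
Answer: λ = -2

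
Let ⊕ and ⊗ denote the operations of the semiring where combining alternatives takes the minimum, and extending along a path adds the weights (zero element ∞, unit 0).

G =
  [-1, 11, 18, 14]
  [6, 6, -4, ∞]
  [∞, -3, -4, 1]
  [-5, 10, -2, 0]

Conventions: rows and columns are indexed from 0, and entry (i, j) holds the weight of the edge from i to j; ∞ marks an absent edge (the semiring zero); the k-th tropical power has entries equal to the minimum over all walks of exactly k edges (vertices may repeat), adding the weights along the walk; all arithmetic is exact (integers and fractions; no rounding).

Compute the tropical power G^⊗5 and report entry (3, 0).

G^⊗2:
  [-2, 10, 7, 13]
  [5, -7, -8, -3]
  [-4, -7, -8, -3]
  [-6, -5, -6, -1]
G^⊗3:
  [-3, 4, 3, 8]
  [-8, -11, -12, -7]
  [-8, -11, -12, -7]
  [-7, -9, -10, -5]
G^⊗4:
  [-4, 0, -1, 4]
  [-12, -15, -16, -11]
  [-12, -15, -16, -11]
  [-10, -13, -14, -9]
G^⊗5:
  [-5, -4, -5, 0]
  [-16, -19, -20, -15]
  [-16, -19, -20, -15]
  [-14, -17, -18, -13]
Key observation: the optimum is the walk 3->2->2->2->3->0, with weight (-2) + (-4) + (-4) + 1 + (-5) = -14.
Optimal value attained by: walk 3->2->2->2->3->0.
Answer: (G^⊗5)[3][0] = -14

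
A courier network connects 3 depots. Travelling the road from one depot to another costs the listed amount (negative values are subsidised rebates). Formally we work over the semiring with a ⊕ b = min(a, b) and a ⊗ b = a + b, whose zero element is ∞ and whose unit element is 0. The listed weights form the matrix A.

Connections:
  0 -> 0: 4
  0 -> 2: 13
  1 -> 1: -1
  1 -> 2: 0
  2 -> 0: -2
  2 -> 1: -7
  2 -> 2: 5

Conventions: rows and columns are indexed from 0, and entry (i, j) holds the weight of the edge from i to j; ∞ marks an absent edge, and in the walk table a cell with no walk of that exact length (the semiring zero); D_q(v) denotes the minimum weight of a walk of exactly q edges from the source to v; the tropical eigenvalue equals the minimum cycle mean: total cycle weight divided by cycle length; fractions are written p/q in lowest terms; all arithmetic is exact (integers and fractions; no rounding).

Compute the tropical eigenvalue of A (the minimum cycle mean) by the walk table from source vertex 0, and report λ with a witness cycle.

q=0: [0, ∞, ∞]
q=1: [4, ∞, 13]
q=2: [8, 6, 17]
q=3: [12, 5, 6]
Optimal cycle mean attained by: cycle 1->2->1, total 0 + (-7), length 2.
Answer: λ = -7/2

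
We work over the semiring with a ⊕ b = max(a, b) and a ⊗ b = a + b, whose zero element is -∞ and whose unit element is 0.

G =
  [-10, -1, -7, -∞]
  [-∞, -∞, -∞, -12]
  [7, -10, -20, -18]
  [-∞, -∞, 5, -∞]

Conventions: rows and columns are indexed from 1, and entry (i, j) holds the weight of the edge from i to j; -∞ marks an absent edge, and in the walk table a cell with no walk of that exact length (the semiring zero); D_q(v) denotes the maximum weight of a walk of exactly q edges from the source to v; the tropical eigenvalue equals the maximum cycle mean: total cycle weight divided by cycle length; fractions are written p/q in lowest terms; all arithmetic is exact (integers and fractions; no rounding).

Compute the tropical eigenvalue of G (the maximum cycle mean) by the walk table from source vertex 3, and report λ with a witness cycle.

q=0: [-∞, -∞, 0, -∞]
q=1: [7, -10, -20, -18]
q=2: [-3, 6, 0, -22]
q=3: [7, -4, -10, -6]
q=4: [-3, 6, 0, -16]
Optimal cycle mean attained by: cycle 1->3->1, total (-7) + 7, length 2.
Answer: λ = 0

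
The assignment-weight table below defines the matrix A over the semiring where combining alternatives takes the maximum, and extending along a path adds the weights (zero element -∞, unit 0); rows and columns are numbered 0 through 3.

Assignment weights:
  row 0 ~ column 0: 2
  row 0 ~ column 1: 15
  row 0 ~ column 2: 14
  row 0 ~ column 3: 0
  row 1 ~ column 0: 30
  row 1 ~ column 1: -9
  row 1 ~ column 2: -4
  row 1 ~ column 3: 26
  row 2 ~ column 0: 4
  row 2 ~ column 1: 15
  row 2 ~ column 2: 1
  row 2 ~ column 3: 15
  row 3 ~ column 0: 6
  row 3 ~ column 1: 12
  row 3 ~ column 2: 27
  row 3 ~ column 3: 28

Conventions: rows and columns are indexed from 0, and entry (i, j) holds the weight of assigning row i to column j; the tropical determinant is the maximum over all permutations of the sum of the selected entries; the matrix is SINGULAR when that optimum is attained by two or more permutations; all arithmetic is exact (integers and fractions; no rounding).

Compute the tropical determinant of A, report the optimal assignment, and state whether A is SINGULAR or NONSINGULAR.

σ = (0, 1, 2, 3): 2 + (-9) + 1 + 28 = 22
σ = (0, 1, 3, 2): 2 + (-9) + 15 + 27 = 35
σ = (0, 2, 1, 3): 2 + (-4) + 15 + 28 = 41
σ = (0, 2, 3, 1): 2 + (-4) + 15 + 12 = 25
σ = (0, 3, 1, 2): 2 + 26 + 15 + 27 = 70
σ = (0, 3, 2, 1): 2 + 26 + 1 + 12 = 41
σ = (1, 0, 2, 3): 15 + 30 + 1 + 28 = 74
σ = (1, 0, 3, 2): 15 + 30 + 15 + 27 = 87
σ = (1, 2, 0, 3): 15 + (-4) + 4 + 28 = 43
σ = (1, 2, 3, 0): 15 + (-4) + 15 + 6 = 32
σ = (1, 3, 0, 2): 15 + 26 + 4 + 27 = 72
σ = (1, 3, 2, 0): 15 + 26 + 1 + 6 = 48
σ = (2, 0, 1, 3): 14 + 30 + 15 + 28 = 87
σ = (2, 0, 3, 1): 14 + 30 + 15 + 12 = 71
σ = (2, 1, 0, 3): 14 + (-9) + 4 + 28 = 37
σ = (2, 1, 3, 0): 14 + (-9) + 15 + 6 = 26
σ = (2, 3, 0, 1): 14 + 26 + 4 + 12 = 56
σ = (2, 3, 1, 0): 14 + 26 + 15 + 6 = 61
σ = (3, 0, 1, 2): 0 + 30 + 15 + 27 = 72
σ = (3, 0, 2, 1): 0 + 30 + 1 + 12 = 43
σ = (3, 1, 0, 2): 0 + (-9) + 4 + 27 = 22
σ = (3, 1, 2, 0): 0 + (-9) + 1 + 6 = -2
σ = (3, 2, 0, 1): 0 + (-4) + 4 + 12 = 12
σ = (3, 2, 1, 0): 0 + (-4) + 15 + 6 = 17
Optimal value attained by: σ = (1, 0, 3, 2).
Answer: det⊕(A) = 87; verdict: SINGULAR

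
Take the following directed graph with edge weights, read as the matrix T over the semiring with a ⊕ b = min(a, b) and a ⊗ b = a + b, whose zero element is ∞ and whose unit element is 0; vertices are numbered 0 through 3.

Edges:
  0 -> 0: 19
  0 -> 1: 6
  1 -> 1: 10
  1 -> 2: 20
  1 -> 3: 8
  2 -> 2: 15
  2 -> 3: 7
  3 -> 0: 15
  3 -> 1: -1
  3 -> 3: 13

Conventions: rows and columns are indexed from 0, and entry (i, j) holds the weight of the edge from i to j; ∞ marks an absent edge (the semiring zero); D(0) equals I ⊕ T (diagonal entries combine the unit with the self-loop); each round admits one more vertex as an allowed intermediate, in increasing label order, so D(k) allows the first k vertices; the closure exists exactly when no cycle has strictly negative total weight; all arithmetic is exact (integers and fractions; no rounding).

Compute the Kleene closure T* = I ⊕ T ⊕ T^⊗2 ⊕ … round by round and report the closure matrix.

D(0):
  [0, 6, ∞, ∞]
  [∞, 0, 20, 8]
  [∞, ∞, 0, 7]
  [15, -1, ∞, 0]
D(1):
  [0, 6, ∞, ∞]
  [∞, 0, 20, 8]
  [∞, ∞, 0, 7]
  [15, -1, ∞, 0]
D(2):
  [0, 6, 26, 14]
  [∞, 0, 20, 8]
  [∞, ∞, 0, 7]
  [15, -1, 19, 0]
D(3):
  [0, 6, 26, 14]
  [∞, 0, 20, 8]
  [∞, ∞, 0, 7]
  [15, -1, 19, 0]
D(4):
  [0, 6, 26, 14]
  [23, 0, 20, 8]
  [22, 6, 0, 7]
  [15, -1, 19, 0]
Answer: T* = [[0, 6, 26, 14], [23, 0, 20, 8], [22, 6, 0, 7], [15, -1, 19, 0]]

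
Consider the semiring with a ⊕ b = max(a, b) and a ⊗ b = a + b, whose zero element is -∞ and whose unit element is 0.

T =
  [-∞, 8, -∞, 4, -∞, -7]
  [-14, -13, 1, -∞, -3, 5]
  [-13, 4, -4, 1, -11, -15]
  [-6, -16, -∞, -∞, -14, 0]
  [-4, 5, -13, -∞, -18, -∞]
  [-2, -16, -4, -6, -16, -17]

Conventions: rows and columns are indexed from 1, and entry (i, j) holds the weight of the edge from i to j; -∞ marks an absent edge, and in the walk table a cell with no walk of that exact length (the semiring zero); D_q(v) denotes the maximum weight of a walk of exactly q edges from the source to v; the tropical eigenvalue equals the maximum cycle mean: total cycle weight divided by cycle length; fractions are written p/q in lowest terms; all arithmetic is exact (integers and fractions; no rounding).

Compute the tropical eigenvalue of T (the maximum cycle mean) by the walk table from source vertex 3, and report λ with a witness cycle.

q=0: [-∞, -∞, 0, -∞, -∞, -∞]
q=1: [-13, 4, -4, 1, -11, -15]
q=2: [-5, 0, 5, -3, 1, 9]
q=3: [7, 9, 5, 6, -3, 5]
q=4: [3, 15, 10, 11, 6, 14]
q=5: [12, 14, 16, 11, 12, 20]
q=6: [18, 20, 16, 17, 11, 19]
Optimal cycle mean attained by: cycle 1->2->6->1, total 8 + 5 + (-2), length 3.
Answer: λ = 11/3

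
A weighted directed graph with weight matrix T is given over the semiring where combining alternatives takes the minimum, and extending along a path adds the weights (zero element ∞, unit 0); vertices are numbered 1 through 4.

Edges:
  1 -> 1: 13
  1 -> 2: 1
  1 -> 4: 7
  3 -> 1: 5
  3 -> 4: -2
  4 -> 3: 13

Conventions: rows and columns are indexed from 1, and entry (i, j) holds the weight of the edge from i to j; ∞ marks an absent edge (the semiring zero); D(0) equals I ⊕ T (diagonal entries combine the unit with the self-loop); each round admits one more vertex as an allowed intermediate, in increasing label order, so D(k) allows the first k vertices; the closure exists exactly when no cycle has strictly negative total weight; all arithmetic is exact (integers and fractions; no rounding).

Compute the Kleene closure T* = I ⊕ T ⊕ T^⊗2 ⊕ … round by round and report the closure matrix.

D(0):
  [0, 1, ∞, 7]
  [∞, 0, ∞, ∞]
  [5, ∞, 0, -2]
  [∞, ∞, 13, 0]
D(1):
  [0, 1, ∞, 7]
  [∞, 0, ∞, ∞]
  [5, 6, 0, -2]
  [∞, ∞, 13, 0]
D(2):
  [0, 1, ∞, 7]
  [∞, 0, ∞, ∞]
  [5, 6, 0, -2]
  [∞, ∞, 13, 0]
D(3):
  [0, 1, ∞, 7]
  [∞, 0, ∞, ∞]
  [5, 6, 0, -2]
  [18, 19, 13, 0]
D(4):
  [0, 1, 20, 7]
  [∞, 0, ∞, ∞]
  [5, 6, 0, -2]
  [18, 19, 13, 0]
Answer: T* = [[0, 1, 20, 7], [∞, 0, ∞, ∞], [5, 6, 0, -2], [18, 19, 13, 0]]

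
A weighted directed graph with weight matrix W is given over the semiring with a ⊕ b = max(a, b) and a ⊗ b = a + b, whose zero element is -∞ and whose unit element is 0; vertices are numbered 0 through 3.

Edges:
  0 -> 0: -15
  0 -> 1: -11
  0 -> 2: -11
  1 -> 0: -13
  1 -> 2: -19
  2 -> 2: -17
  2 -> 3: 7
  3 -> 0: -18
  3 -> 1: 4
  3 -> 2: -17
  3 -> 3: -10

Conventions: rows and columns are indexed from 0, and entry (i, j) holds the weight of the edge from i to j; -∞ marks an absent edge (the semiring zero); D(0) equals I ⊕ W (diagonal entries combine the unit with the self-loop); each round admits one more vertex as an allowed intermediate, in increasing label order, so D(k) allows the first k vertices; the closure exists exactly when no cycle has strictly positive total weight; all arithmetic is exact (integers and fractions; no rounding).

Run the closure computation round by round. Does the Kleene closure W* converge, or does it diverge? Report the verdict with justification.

D(0):
  [0, -11, -11, -∞]
  [-13, 0, -19, -∞]
  [-∞, -∞, 0, 7]
  [-18, 4, -17, 0]
D(1):
  [0, -11, -11, -∞]
  [-13, 0, -19, -∞]
  [-∞, -∞, 0, 7]
  [-18, 4, -17, 0]
D(2):
  [0, -11, -11, -∞]
  [-13, 0, -19, -∞]
  [-∞, -∞, 0, 7]
  [-9, 4, -15, 0]
D(3):
  [0, -11, -11, -4]
  [-13, 0, -19, -12]
  [-∞, -∞, 0, 7]
  [-9, 4, -15, 0]
D(4):
  [0, 0, -11, -4]
  [-13, 0, -19, -12]
  [-2, 11, 0, 7]
  [-9, 4, -15, 0]
Key observation: every diagonal entry stays at the unit through all rounds, so no improving cycle exists.
Answer: CONVERGES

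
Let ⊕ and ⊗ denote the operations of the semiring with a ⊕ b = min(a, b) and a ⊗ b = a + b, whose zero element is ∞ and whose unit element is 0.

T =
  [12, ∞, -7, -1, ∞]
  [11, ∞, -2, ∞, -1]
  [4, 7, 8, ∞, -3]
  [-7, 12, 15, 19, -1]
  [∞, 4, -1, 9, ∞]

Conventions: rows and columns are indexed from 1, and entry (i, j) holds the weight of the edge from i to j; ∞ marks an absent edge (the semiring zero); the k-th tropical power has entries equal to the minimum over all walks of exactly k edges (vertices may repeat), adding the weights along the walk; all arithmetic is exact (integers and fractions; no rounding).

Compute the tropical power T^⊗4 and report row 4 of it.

T^⊗2:
  [-8, 0, 1, 11, -10]
  [2, 3, -2, 8, -5]
  [12, 1, -4, 3, 5]
  [5, 3, -14, -8, 11]
  [2, 6, 2, 28, -4]
T^⊗3:
  [4, -6, -15, -9, -2]
  [1, -1, -6, 1, -5]
  [-4, 3, -1, 11, -7]
  [-15, -7, -6, 4, -17]
  [6, 0, -5, 1, -1]
T^⊗4:
  [-16, -8, -8, 3, -18]
  [-6, -1, -6, 0, -9]
  [3, -3, -11, -5, -4]
  [-3, -13, -22, -16, -9]
  [-6, 2, -2, 5, -8]
Answer: row 4 of T^⊗4 = [-3, -13, -22, -16, -9]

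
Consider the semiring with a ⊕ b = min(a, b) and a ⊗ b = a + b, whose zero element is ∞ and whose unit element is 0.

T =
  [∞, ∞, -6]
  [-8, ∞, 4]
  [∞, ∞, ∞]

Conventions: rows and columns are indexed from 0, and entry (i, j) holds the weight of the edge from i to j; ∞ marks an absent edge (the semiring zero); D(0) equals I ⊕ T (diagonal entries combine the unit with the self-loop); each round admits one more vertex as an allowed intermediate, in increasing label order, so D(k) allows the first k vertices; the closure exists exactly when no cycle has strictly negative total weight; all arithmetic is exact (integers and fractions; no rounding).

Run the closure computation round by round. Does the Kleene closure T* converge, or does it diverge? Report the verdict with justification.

D(0):
  [0, ∞, -6]
  [-8, 0, 4]
  [∞, ∞, 0]
D(1):
  [0, ∞, -6]
  [-8, 0, -14]
  [∞, ∞, 0]
D(2):
  [0, ∞, -6]
  [-8, 0, -14]
  [∞, ∞, 0]
D(3):
  [0, ∞, -6]
  [-8, 0, -14]
  [∞, ∞, 0]
Key observation: every diagonal entry stays at the unit through all rounds, so no improving cycle exists.
Answer: CONVERGES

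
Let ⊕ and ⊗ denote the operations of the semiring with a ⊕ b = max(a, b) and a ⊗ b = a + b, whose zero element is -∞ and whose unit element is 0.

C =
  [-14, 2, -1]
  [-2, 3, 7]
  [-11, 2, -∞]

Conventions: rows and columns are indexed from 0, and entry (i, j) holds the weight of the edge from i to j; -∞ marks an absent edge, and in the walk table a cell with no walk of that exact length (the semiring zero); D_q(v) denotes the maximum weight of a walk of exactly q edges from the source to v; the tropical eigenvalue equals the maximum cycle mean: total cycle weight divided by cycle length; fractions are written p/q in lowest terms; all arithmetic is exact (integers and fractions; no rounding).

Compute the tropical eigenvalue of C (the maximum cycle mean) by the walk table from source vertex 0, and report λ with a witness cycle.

q=0: [0, -∞, -∞]
q=1: [-14, 2, -1]
q=2: [0, 5, 9]
q=3: [3, 11, 12]
Optimal cycle mean attained by: cycle 1->2->1, total 7 + 2, length 2.
Answer: λ = 9/2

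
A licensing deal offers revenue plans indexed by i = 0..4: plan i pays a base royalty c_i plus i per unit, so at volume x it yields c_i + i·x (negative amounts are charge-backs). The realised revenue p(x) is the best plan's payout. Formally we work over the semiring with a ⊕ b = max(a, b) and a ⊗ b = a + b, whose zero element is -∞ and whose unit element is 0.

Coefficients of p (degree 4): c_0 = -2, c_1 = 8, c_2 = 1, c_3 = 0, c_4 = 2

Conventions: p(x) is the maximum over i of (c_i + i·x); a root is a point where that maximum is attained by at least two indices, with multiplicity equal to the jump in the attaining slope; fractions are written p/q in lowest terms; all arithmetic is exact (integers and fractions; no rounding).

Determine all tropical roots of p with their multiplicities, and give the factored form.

hull edge (i=0, c=-2) to (i=1, c=8): slope 10, span 1
hull edge (i=1, c=8) to (i=4, c=2): slope -2, span 3
Factored form: p(x) = 2 ⊗ (x ⊕ (-10)) ⊗ (x ⊕ 2) ⊗ (x ⊕ 2) ⊗ (x ⊕ 2)
Answer: roots = -10 (mult 1), 2 (mult 3)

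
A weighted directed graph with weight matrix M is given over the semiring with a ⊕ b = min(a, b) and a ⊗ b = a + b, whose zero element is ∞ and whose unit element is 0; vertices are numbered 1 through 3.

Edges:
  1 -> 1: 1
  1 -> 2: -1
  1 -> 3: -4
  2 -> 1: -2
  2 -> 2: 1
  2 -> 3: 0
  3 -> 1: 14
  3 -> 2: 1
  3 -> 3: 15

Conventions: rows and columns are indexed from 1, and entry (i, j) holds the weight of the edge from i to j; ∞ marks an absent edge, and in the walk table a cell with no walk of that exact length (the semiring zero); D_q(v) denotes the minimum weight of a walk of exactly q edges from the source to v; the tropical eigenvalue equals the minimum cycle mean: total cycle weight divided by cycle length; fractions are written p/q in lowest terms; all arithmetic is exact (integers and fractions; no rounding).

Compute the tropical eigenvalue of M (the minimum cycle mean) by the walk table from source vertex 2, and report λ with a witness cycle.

q=0: [∞, 0, ∞]
q=1: [-2, 1, 0]
q=2: [-1, -3, -6]
q=3: [-5, -5, -5]
Optimal cycle mean attained by: cycle 1->3->2->1, total (-4) + 1 + (-2), length 3.
Answer: λ = -5/3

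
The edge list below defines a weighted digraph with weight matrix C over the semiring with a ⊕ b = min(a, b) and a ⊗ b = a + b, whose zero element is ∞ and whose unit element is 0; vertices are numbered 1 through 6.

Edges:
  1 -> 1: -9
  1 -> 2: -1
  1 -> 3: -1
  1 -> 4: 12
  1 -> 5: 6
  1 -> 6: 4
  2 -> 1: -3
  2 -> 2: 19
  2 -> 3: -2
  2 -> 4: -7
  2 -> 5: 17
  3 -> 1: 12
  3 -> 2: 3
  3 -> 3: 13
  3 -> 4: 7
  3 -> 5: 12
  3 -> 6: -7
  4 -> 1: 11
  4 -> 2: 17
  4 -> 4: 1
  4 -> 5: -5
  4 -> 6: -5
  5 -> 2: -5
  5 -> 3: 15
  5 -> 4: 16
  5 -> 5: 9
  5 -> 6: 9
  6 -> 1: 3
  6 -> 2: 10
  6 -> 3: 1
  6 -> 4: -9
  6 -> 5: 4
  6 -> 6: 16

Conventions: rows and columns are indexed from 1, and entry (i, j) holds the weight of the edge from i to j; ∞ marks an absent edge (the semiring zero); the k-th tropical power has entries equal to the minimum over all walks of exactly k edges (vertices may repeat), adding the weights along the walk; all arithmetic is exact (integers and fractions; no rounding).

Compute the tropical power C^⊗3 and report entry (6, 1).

C^⊗2:
  [-18, -10, -10, -8, -3, -8]
  [-12, -4, -4, -6, -12, -12]
  [-4, 3, -6, -16, -3, 2]
  [-2, -10, -4, -14, -4, -4]
  [-8, 4, -7, -12, 11, 8]
  [-6, -1, 2, -8, -14, -14]
C^⊗3:
  [-27, -19, -19, -17, -13, -17]
  [-21, -17, -13, -21, -11, -11]
  [-13, -8, -5, -15, -21, -21]
  [-13, -9, -12, -17, -19, -19]
  [-17, -9, -9, -11, -17, -17]
  [-15, -19, -13, -23, -13, -13]
Key observation: the optimum is the walk 6->1->1->1, with weight 3 + (-9) + (-9) = -15.
Optimal value attained by: walk 6->1->1->1.
Answer: (C^⊗3)[6][1] = -15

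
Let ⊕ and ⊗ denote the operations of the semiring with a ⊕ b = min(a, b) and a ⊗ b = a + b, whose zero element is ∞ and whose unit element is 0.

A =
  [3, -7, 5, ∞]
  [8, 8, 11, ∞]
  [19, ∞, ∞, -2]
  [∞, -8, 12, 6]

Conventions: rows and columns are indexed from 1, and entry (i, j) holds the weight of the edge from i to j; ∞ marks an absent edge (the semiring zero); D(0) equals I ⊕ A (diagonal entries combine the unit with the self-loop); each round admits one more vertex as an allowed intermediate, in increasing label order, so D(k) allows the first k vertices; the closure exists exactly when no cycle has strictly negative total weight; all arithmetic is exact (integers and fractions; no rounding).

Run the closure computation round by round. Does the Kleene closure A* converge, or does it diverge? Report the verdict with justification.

D(0):
  [0, -7, 5, ∞]
  [8, 0, 11, ∞]
  [19, ∞, 0, -2]
  [∞, -8, 12, 0]
D(1):
  [0, -7, 5, ∞]
  [8, 0, 11, ∞]
  [19, 12, 0, -2]
  [∞, -8, 12, 0]
D(2):
  [0, -7, 4, ∞]
  [8, 0, 11, ∞]
  [19, 12, 0, -2]
  [0, -8, 3, 0]
D(3):
  [0, -7, 4, 2]
  [8, 0, 11, 9]
  [19, 12, 0, -2]
  [0, -8, 3, 0]
D(4):
  [0, -7, 4, 2]
  [8, 0, 11, 9]
  [-2, -10, 0, -2]
  [0, -8, 3, 0]
Key observation: every diagonal entry stays at the unit through all rounds, so no improving cycle exists.
Answer: CONVERGES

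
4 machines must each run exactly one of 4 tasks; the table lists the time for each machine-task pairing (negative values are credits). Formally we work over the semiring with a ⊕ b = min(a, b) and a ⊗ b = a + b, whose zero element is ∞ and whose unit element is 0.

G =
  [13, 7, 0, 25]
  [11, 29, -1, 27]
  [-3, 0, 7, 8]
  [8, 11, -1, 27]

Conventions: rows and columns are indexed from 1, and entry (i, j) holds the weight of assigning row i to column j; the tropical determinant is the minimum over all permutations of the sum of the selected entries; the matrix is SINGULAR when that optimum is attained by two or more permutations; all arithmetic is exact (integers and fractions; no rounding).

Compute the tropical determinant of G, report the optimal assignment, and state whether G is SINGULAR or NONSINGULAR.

σ = (1, 2, 3, 4): 13 + 29 + 7 + 27 = 76
σ = (1, 2, 4, 3): 13 + 29 + 8 + (-1) = 49
σ = (1, 3, 2, 4): 13 + (-1) + 0 + 27 = 39
σ = (1, 3, 4, 2): 13 + (-1) + 8 + 11 = 31
σ = (1, 4, 2, 3): 13 + 27 + 0 + (-1) = 39
σ = (1, 4, 3, 2): 13 + 27 + 7 + 11 = 58
σ = (2, 1, 3, 4): 7 + 11 + 7 + 27 = 52
σ = (2, 1, 4, 3): 7 + 11 + 8 + (-1) = 25
σ = (2, 3, 1, 4): 7 + (-1) + (-3) + 27 = 30
σ = (2, 3, 4, 1): 7 + (-1) + 8 + 8 = 22
σ = (2, 4, 1, 3): 7 + 27 + (-3) + (-1) = 30
σ = (2, 4, 3, 1): 7 + 27 + 7 + 8 = 49
σ = (3, 1, 2, 4): 0 + 11 + 0 + 27 = 38
σ = (3, 1, 4, 2): 0 + 11 + 8 + 11 = 30
σ = (3, 2, 1, 4): 0 + 29 + (-3) + 27 = 53
σ = (3, 2, 4, 1): 0 + 29 + 8 + 8 = 45
σ = (3, 4, 1, 2): 0 + 27 + (-3) + 11 = 35
σ = (3, 4, 2, 1): 0 + 27 + 0 + 8 = 35
σ = (4, 1, 2, 3): 25 + 11 + 0 + (-1) = 35
σ = (4, 1, 3, 2): 25 + 11 + 7 + 11 = 54
σ = (4, 2, 1, 3): 25 + 29 + (-3) + (-1) = 50
σ = (4, 2, 3, 1): 25 + 29 + 7 + 8 = 69
σ = (4, 3, 1, 2): 25 + (-1) + (-3) + 11 = 32
σ = (4, 3, 2, 1): 25 + (-1) + 0 + 8 = 32
Optimal value attained by: σ = (2, 3, 4, 1).
Answer: det⊕(G) = 22; verdict: NONSINGULAR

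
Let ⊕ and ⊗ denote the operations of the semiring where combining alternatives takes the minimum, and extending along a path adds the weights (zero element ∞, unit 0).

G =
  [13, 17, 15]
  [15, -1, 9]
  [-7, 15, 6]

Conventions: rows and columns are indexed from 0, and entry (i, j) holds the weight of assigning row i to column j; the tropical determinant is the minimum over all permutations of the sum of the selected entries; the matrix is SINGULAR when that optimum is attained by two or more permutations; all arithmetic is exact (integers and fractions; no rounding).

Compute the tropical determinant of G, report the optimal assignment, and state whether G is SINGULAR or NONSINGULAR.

σ = (0, 1, 2): 13 + (-1) + 6 = 18
σ = (0, 2, 1): 13 + 9 + 15 = 37
σ = (1, 0, 2): 17 + 15 + 6 = 38
σ = (1, 2, 0): 17 + 9 + (-7) = 19
σ = (2, 0, 1): 15 + 15 + 15 = 45
σ = (2, 1, 0): 15 + (-1) + (-7) = 7
Optimal value attained by: σ = (2, 1, 0).
Answer: det⊕(G) = 7; verdict: NONSINGULAR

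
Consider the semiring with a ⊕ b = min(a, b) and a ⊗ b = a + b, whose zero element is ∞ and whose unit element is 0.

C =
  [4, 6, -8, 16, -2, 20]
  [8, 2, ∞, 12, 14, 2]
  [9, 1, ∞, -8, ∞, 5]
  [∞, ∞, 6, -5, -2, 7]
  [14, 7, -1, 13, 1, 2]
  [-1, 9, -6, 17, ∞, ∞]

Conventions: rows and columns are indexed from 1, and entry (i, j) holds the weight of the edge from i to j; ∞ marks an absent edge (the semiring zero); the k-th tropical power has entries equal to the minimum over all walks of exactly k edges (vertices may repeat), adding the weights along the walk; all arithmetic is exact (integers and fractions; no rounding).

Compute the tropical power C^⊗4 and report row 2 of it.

C^⊗2:
  [1, -7, -4, -16, -1, -3]
  [1, 4, -4, 7, 6, 4]
  [4, 3, -2, -13, -10, -1]
  [6, 5, -3, -10, -7, 0]
  [1, 0, -4, -9, 2, 3]
  [3, -5, -9, -14, -3, -1]
C^⊗3:
  [-4, -5, -10, -21, -18, -9]
  [3, -3, -7, -12, -1, 1]
  [-2, -3, -11, -18, -15, -8]
  [-1, -2, -8, -15, -12, -5]
  [2, -3, -7, -14, -11, -2]
  [-2, -8, -8, -19, -16, -7]
C^⊗4:
  [-10, -11, -19, -26, -23, -16]
  [0, -6, -6, -17, -14, -5]
  [-9, -10, -16, -23, -20, -13]
  [-6, -7, -13, -20, -17, -10]
  [-3, -6, -12, -19, -16, -9]
  [-8, -9, -17, -24, -21, -14]
Answer: row 2 of C^⊗4 = [0, -6, -6, -17, -14, -5]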